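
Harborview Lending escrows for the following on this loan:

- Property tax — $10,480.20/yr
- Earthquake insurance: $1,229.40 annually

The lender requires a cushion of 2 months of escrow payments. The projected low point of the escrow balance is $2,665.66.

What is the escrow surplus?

Property tax = $10,480.20
Earthquake insurance = $1,229.40
Yearly total = $10,480.20 + $1,229.40 = $11,709.60
Base monthly escrow = $11,709.60 ÷ 12 = $975.80
Required reserve = 2 × $975.80 = $1,951.60
Surplus = $2,665.66 − $1,951.60 = $714.06

$714.06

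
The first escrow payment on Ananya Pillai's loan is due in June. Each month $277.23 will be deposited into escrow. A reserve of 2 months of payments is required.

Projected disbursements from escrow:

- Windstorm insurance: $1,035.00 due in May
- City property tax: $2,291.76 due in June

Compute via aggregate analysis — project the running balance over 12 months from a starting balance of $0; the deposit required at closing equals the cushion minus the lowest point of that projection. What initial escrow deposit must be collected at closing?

$2,568.99

Cushion = 2 × $277.23 = $554.46
Trial balance (start $0, +$277.23 each month, − disbursements):
  Jun: +$277.23 − $2,291.76 → -$2,014.53
  Jul: +$277.23 → -$1,737.30
  Aug: +$277.23 → -$1,460.07
  Sep: +$277.23 → -$1,182.84
  Oct: +$277.23 → -$905.61
  Nov: +$277.23 → -$628.38
  Dec: +$277.23 → -$351.15
  Jan: +$277.23 → -$73.92
  Feb: +$277.23 → $203.31
  Mar: +$277.23 → $480.54
  Apr: +$277.23 → $757.77
  May: +$277.23 − $1,035.00 → $0.00
Lowest trial balance = -$2,014.53 (Jun)
Initial deposit = cushion − low point = $554.46 − (-$2,014.53) = $2,568.99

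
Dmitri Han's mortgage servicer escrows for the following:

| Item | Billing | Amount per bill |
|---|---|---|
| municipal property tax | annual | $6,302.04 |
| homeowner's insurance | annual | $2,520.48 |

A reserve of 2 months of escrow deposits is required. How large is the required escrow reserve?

Municipal property tax = $6,302.04
Homeowner's insurance = $2,520.48
Yearly total = $6,302.04 + $2,520.48 = $8,822.52
Monthly = $8,822.52 ÷ 12 = $735.21
Cushion = 2 × $735.21 = $1,470.42

$1,470.42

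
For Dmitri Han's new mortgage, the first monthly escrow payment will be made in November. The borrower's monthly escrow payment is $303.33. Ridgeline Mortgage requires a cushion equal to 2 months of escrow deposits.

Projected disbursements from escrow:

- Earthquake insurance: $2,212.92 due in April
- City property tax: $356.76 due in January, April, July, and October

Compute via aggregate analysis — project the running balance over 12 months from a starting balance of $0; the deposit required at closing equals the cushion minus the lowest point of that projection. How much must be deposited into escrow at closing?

Cushion = 2 × $303.33 = $606.66
Trial balance (start $0, +$303.33 each month, − disbursements):
  Nov: +$303.33 → $303.33
  Dec: +$303.33 → $606.66
  Jan: +$303.33 − $356.76 → $553.23
  Feb: +$303.33 → $856.56
  Mar: +$303.33 → $1,159.89
  Apr: +$303.33 − $2,569.68 → -$1,106.46
  May: +$303.33 → -$803.13
  Jun: +$303.33 → -$499.80
  Jul: +$303.33 − $356.76 → -$553.23
  Aug: +$303.33 → -$249.90
  Sep: +$303.33 → $53.43
  Oct: +$303.33 − $356.76 → $0.00
Lowest trial balance = -$1,106.46 (Apr)
Initial deposit = cushion − low point = $606.66 − (-$1,106.46) = $1,713.12

$1,713.12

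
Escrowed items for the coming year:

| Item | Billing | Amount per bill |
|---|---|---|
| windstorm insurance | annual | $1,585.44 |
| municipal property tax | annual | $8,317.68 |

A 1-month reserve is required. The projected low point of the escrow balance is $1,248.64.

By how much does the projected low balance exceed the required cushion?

Windstorm insurance — $1,585.44
Municipal property tax — $8,317.68
Annual escrow total = $9,903.12
Monthly = $9,903.12 / 12 = $825.26
Cushion = 1 × $825.26 = $825.26
Excess over cushion: $1,248.64 − $825.26 = $423.38

$423.38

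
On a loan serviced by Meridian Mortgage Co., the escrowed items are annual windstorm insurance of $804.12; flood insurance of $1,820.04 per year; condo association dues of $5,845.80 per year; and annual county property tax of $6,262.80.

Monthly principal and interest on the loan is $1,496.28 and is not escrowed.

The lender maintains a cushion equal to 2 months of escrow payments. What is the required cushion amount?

$2,455.46

Windstorm insurance — $804.12 per year
Flood insurance — $1,820.04 per year
Condo association dues — $5,845.80 per year
County property tax — $6,262.80 per year
Combined annual = $804.12 + $1,820.04 + $5,845.80 + $6,262.80 = $14,732.76
Per month = $14,732.76 / 12 = $1,227.73
Reserve = 2 × $1,227.73 = $2,455.46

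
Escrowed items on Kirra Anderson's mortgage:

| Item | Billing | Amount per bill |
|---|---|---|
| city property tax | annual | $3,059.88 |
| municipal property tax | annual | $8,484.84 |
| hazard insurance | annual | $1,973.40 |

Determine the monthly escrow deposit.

$1,126.51

City property tax — $3,059.88/yr
Municipal property tax — $8,484.84/yr
Hazard insurance — $1,973.40/yr
Annual escrow total = $3,059.88 + $8,484.84 + $1,973.40 = $13,518.12
Monthly escrow = $13,518.12 ÷ 12 = $1,126.51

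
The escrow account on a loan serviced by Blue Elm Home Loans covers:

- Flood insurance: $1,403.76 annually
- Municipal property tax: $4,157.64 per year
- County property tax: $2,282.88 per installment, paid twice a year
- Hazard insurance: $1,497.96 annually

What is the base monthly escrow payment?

$968.76

Flood insurance — $1,403.76
Municipal property tax — $4,157.64
County property tax — $2,282.88 × 2 = $4,565.76
Hazard insurance — $1,497.96
Combined annual = $11,625.12
Monthly escrow = $11,625.12 / 12 = $968.76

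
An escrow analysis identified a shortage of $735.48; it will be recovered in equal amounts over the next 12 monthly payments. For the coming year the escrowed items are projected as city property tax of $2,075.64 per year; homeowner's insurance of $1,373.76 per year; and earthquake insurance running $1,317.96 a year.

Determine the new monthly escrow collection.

City property tax: $2,075.64 per year
Homeowner's insurance: $1,373.76 per year
Earthquake insurance: $1,317.96 per year
Yearly total = $4,767.36
Base monthly escrow = $4,767.36 / 12 = $397.28
Shortage spread = $735.48 ÷ 12 = $61.29/mo
Adjusted monthly = $397.28 + $61.29 = $458.57

$458.57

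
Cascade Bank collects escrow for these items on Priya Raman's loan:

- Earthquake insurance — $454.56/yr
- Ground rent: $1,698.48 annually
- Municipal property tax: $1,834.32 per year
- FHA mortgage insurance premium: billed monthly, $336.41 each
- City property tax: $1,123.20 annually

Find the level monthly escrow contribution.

$762.29

Earthquake insurance — $454.56 annually
Ground rent — $1,698.48 annually
Municipal property tax — $1,834.32 annually
FHA mortgage insurance premium — $336.41 × 12 = $4,036.92 annually
City property tax — $1,123.20 annually
Combined annual = $454.56 + $1,698.48 + $1,834.32 + $4,036.92 + $1,123.20 = $9,147.48
Per month = $9,147.48 ÷ 12 = $762.29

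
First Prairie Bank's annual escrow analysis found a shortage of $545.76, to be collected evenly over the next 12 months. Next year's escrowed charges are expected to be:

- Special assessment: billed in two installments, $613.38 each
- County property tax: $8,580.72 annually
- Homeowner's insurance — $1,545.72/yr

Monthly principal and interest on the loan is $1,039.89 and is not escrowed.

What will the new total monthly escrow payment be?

Special assessment: $613.38 × 2 = $1,226.76 per year
County property tax: $8,580.72 per year
Homeowner's insurance: $1,545.72 per year
Combined annual = $1,226.76 + $8,580.72 + $1,545.72 = $11,353.20
Per month = $11,353.20 ÷ 12 = $946.10
Shortage per month = $545.76 / 12 = $45.48
Adjusted monthly = $946.10 + $45.48 = $991.58

$991.58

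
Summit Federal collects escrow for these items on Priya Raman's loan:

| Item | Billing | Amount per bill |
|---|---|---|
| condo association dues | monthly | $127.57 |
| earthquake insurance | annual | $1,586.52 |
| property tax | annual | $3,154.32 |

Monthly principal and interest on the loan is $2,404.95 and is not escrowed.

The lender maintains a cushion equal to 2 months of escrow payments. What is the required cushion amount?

Condo association dues — $127.57 × 12 = $1,530.84 per year
Earthquake insurance — $1,586.52 per year
Property tax — $3,154.32 per year
Annual escrow total = $6,271.68
Base monthly escrow = $6,271.68 ÷ 12 = $522.64
Reserve = 2 × $522.64 = $1,045.28

$1,045.28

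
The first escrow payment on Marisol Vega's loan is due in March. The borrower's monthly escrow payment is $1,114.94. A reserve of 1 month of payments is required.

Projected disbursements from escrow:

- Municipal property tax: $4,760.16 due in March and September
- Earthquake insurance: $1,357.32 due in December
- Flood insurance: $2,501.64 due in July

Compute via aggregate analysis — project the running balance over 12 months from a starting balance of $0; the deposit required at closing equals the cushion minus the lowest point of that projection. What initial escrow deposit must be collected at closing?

$5,332.32

Cushion = 1 × $1,114.94 = $1,114.94
Trial balance (start $0, +$1,114.94 each month, − disbursements):
  Mar: +$1,114.94 − $4,760.16 → -$3,645.22
  Apr: +$1,114.94 → -$2,530.28
  May: +$1,114.94 → -$1,415.34
  Jun: +$1,114.94 → -$300.40
  Jul: +$1,114.94 − $2,501.64 → -$1,687.10
  Aug: +$1,114.94 → -$572.16
  Sep: +$1,114.94 − $4,760.16 → -$4,217.38
  Oct: +$1,114.94 → -$3,102.44
  Nov: +$1,114.94 → -$1,987.50
  Dec: +$1,114.94 − $1,357.32 → -$2,229.88
  Jan: +$1,114.94 → -$1,114.94
  Feb: +$1,114.94 → $0.00
Lowest trial balance = -$4,217.38 (Sep)
Initial deposit = cushion − low point = $1,114.94 − (-$4,217.38) = $5,332.32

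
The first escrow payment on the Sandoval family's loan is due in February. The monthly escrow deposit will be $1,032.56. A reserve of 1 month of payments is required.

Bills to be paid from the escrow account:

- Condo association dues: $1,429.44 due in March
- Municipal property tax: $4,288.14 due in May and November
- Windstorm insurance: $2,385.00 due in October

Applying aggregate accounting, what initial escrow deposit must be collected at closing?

Cushion = 1 × $1,032.56 = $1,032.56
Trial balance (start $0, +$1,032.56 each month, − disbursements):
  Feb: +$1,032.56 → $1,032.56
  Mar: +$1,032.56 − $1,429.44 → $635.68
  Apr: +$1,032.56 → $1,668.24
  May: +$1,032.56 − $4,288.14 → -$1,587.34
  Jun: +$1,032.56 → -$554.78
  Jul: +$1,032.56 → $477.78
  Aug: +$1,032.56 → $1,510.34
  Sep: +$1,032.56 → $2,542.90
  Oct: +$1,032.56 − $2,385.00 → $1,190.46
  Nov: +$1,032.56 − $4,288.14 → -$2,065.12
  Dec: +$1,032.56 → -$1,032.56
  Jan: +$1,032.56 → $0.00
Lowest trial balance = -$2,065.12 (Nov)
Initial deposit = cushion − low point = $1,032.56 − (-$2,065.12) = $3,097.68

$3,097.68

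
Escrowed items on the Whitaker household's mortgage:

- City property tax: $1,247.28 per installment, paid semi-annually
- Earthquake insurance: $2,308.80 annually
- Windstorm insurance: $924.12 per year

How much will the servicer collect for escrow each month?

City property tax — $1,247.28 × 2 = $2,494.56 per year
Earthquake insurance — $2,308.80 per year
Windstorm insurance — $924.12 per year
Total per year = $2,494.56 + $2,308.80 + $924.12 = $5,727.48
Base monthly escrow = $5,727.48 / 12 = $477.29

$477.29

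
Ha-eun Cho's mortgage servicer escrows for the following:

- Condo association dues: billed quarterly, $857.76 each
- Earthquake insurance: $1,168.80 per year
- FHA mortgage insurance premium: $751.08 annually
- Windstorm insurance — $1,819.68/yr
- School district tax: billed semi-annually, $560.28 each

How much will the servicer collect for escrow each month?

$690.93

Condo association dues = $857.76 × 4 = $3,431.04 annually
Earthquake insurance = $1,168.80 annually
FHA mortgage insurance premium = $751.08 annually
Windstorm insurance = $1,819.68 annually
School district tax = $560.28 × 2 = $1,120.56 annually
Total per year = $3,431.04 + $1,168.80 + $751.08 + $1,819.68 + $1,120.56 = $8,291.16
Per month = $8,291.16 ÷ 12 = $690.93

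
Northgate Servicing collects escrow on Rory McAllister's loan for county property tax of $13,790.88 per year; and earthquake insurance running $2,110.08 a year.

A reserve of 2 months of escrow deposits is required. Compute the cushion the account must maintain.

$2,650.16

County property tax = $13,790.88 per year
Earthquake insurance = $2,110.08 per year
Total annual escrow = $13,790.88 + $2,110.08 = $15,900.96
Monthly escrow = $15,900.96 / 12 = $1,325.08
Required cushion = 2 × $1,325.08 = $2,650.16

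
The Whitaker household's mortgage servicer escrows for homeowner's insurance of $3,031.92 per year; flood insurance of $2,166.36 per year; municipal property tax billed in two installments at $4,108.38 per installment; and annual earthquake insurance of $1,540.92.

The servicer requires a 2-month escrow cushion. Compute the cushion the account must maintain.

$2,492.66

Homeowner's insurance — $3,031.92/yr
Flood insurance — $2,166.36/yr
Municipal property tax — $4,108.38 × 2 = $8,216.76/yr
Earthquake insurance — $1,540.92/yr
Combined annual = $3,031.92 + $2,166.36 + $8,216.76 + $1,540.92 = $14,955.96
Monthly = $14,955.96 ÷ 12 = $1,246.33
Cushion = 2 × $1,246.33 = $2,492.66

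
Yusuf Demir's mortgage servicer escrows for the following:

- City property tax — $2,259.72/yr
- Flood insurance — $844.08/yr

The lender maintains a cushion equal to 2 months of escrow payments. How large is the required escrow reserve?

$517.30

City property tax = $2,259.72 annually
Flood insurance = $844.08 annually
Total per year = $3,103.80
Monthly = $3,103.80 ÷ 12 = $258.65
Reserve = 2 × $258.65 = $517.30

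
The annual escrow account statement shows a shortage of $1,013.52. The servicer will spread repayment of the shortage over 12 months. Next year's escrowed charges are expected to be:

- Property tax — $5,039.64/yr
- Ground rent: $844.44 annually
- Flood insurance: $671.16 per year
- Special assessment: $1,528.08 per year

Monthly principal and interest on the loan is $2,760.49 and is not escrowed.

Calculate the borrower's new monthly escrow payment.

$758.07

Property tax — $5,039.64
Ground rent — $844.44
Flood insurance — $671.16
Special assessment — $1,528.08
Combined annual = $8,083.32
Per month = $8,083.32 ÷ 12 = $673.61
Monthly shortage recovery: $1,013.52 ÷ 12 = $84.46
New monthly escrow = $673.61 + $84.46 = $758.07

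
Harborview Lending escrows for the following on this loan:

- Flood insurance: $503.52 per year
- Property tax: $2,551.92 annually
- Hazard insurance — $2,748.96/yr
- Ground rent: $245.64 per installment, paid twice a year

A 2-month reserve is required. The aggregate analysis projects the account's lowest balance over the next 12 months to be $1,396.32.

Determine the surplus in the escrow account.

$347.04

Flood insurance = $503.52/yr
Property tax = $2,551.92/yr
Hazard insurance = $2,748.96/yr
Ground rent = $245.64 × 2 = $491.28/yr
Yearly total = $6,295.68
Monthly = $6,295.68 ÷ 12 = $524.64
Cushion = 2 × $524.64 = $1,049.28
Excess over cushion: $1,396.32 − $1,049.28 = $347.04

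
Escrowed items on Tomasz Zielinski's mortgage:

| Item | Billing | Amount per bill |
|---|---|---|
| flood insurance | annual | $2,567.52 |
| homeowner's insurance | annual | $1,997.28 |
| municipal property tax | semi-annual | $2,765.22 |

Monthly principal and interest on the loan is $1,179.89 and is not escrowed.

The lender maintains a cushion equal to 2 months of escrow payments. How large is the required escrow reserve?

Flood insurance — $2,567.52 per year
Homeowner's insurance — $1,997.28 per year
Municipal property tax — $2,765.22 × 2 = $5,530.44 per year
Total per year = $2,567.52 + $1,997.28 + $5,530.44 = $10,095.24
Monthly = $10,095.24 / 12 = $841.27
Cushion = 2 × $841.27 = $1,682.54

$1,682.54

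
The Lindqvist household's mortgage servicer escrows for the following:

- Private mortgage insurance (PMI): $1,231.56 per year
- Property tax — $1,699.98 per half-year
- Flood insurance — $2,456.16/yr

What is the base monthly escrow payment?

Private mortgage insurance (PMI) = $1,231.56/yr
Property tax = $1,699.98 × 2 = $3,399.96/yr
Flood insurance = $2,456.16/yr
Total per year = $1,231.56 + $3,399.96 + $2,456.16 = $7,087.68
Base monthly escrow = $7,087.68 / 12 = $590.64

$590.64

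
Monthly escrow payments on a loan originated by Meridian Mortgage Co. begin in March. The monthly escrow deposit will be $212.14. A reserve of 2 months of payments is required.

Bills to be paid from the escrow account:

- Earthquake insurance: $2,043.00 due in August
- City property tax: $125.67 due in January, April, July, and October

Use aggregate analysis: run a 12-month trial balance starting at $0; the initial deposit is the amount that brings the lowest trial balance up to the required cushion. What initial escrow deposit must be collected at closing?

Cushion = 2 × $212.14 = $424.28
Trial balance (start $0, +$212.14 each month, − disbursements):
  Mar: +$212.14 → $212.14
  Apr: +$212.14 − $125.67 → $298.61
  May: +$212.14 → $510.75
  Jun: +$212.14 → $722.89
  Jul: +$212.14 − $125.67 → $809.36
  Aug: +$212.14 − $2,043.00 → -$1,021.50
  Sep: +$212.14 → -$809.36
  Oct: +$212.14 − $125.67 → -$722.89
  Nov: +$212.14 → -$510.75
  Dec: +$212.14 → -$298.61
  Jan: +$212.14 − $125.67 → -$212.14
  Feb: +$212.14 → $0.00
Lowest trial balance = -$1,021.50 (Aug)
Initial deposit = cushion − low point = $424.28 − (-$1,021.50) = $1,445.78

$1,445.78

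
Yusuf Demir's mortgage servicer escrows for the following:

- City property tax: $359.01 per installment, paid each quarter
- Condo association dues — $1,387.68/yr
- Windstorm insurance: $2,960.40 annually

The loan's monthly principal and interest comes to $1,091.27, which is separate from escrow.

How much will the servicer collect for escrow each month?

$482.01

City property tax: $359.01 × 4 = $1,436.04 per year
Condo association dues: $1,387.68 per year
Windstorm insurance: $2,960.40 per year
Combined annual = $1,436.04 + $1,387.68 + $2,960.40 = $5,784.12
Monthly = $5,784.12 ÷ 12 = $482.01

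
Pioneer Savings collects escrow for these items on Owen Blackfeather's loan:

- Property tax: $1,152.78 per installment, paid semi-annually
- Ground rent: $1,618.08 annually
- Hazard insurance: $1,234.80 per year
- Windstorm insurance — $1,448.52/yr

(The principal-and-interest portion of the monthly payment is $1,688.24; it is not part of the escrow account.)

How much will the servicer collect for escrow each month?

$550.58

Property tax — $1,152.78 × 2 = $2,305.56 annually
Ground rent — $1,618.08 annually
Hazard insurance — $1,234.80 annually
Windstorm insurance — $1,448.52 annually
Total annual escrow = $2,305.56 + $1,618.08 + $1,234.80 + $1,448.52 = $6,606.96
Monthly escrow = $6,606.96 ÷ 12 = $550.58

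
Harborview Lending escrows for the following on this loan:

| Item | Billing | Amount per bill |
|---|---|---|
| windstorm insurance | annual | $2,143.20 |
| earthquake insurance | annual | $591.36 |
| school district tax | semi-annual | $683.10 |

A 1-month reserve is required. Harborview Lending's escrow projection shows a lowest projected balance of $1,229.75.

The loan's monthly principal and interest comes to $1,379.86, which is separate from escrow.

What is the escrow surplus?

$888.02

Windstorm insurance = $2,143.20 annually
Earthquake insurance = $591.36 annually
School district tax = $683.10 × 2 = $1,366.20 annually
Annual escrow total = $2,143.20 + $591.36 + $1,366.20 = $4,100.76
Monthly escrow = $4,100.76 ÷ 12 = $341.73
Cushion = 1 × $341.73 = $341.73
Excess over cushion: $1,229.75 − $341.73 = $888.02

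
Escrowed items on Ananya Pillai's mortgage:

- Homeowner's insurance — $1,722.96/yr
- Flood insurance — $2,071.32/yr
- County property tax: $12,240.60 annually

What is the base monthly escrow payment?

$1,336.24

Homeowner's insurance = $1,722.96
Flood insurance = $2,071.32
County property tax = $12,240.60
Total annual escrow = $1,722.96 + $2,071.32 + $12,240.60 = $16,034.88
Monthly = $16,034.88 / 12 = $1,336.24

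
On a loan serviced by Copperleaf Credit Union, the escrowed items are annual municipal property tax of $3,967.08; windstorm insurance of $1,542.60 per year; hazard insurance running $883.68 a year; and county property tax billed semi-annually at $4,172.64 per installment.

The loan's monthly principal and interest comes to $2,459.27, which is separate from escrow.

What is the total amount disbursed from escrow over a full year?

Municipal property tax = $3,967.08 per year
Windstorm insurance = $1,542.60 per year
Hazard insurance = $883.68 per year
County property tax = $4,172.64 × 2 = $8,345.28 per year
Annual escrow total = $3,967.08 + $1,542.60 + $883.68 + $8,345.28 = $14,738.64

$14,738.64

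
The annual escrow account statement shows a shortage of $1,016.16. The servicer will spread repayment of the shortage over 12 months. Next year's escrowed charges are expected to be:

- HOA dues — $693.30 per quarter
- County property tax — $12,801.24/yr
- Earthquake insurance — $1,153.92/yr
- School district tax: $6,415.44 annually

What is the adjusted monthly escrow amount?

HOA dues — $693.30 × 4 = $2,773.20 per year
County property tax — $12,801.24 per year
Earthquake insurance — $1,153.92 per year
School district tax — $6,415.44 per year
Combined annual = $23,143.80
Per month = $23,143.80 ÷ 12 = $1,928.65
Shortage spread = $1,016.16 / 12 = $84.68/mo
Adjusted monthly = $1,928.65 + $84.68 = $2,013.33

$2,013.33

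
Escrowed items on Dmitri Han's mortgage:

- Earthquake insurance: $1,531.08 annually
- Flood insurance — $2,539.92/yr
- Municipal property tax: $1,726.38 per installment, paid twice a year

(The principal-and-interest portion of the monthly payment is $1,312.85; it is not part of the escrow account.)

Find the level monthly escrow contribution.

$626.98

Earthquake insurance: $1,531.08 annually
Flood insurance: $2,539.92 annually
Municipal property tax: $1,726.38 × 2 = $3,452.76 annually
Yearly total = $7,523.76
Per month = $7,523.76 / 12 = $626.98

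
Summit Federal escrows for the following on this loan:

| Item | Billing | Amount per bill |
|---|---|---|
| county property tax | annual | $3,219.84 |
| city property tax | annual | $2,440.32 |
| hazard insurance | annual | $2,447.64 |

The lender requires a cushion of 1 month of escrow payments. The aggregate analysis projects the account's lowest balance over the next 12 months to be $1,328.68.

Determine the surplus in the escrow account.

County property tax — $3,219.84
City property tax — $2,440.32
Hazard insurance — $2,447.64
Total per year = $3,219.84 + $2,440.32 + $2,447.64 = $8,107.80
Per month = $8,107.80 ÷ 12 = $675.65
Required cushion = 1 × $675.65 = $675.65
Surplus = $1,328.68 − $675.65 = $653.03

$653.03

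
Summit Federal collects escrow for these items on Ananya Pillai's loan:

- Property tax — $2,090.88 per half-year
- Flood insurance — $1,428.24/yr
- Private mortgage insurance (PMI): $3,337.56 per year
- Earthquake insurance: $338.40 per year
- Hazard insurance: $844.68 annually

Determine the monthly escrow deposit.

$844.22

Property tax: $2,090.88 × 2 = $4,181.76/yr
Flood insurance: $1,428.24/yr
Private mortgage insurance (PMI): $3,337.56/yr
Earthquake insurance: $338.40/yr
Hazard insurance: $844.68/yr
Combined annual = $10,130.64
Monthly = $10,130.64 / 12 = $844.22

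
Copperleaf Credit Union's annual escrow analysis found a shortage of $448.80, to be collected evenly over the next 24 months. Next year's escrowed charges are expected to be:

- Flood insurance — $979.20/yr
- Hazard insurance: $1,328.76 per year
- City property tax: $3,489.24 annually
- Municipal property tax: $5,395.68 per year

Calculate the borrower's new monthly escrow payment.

Flood insurance: $979.20
Hazard insurance: $1,328.76
City property tax: $3,489.24
Municipal property tax: $5,395.68
Annual escrow total = $979.20 + $1,328.76 + $3,489.24 + $5,395.68 = $11,192.88
Base monthly escrow = $11,192.88 / 12 = $932.74
Shortage spread = $448.80 / 24 = $18.70/mo
New monthly escrow = $932.74 + $18.70 = $951.44

$951.44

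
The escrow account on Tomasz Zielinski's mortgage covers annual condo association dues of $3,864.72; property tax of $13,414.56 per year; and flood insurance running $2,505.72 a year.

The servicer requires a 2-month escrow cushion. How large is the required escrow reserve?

Condo association dues: $3,864.72/yr
Property tax: $13,414.56/yr
Flood insurance: $2,505.72/yr
Total annual escrow = $3,864.72 + $13,414.56 + $2,505.72 = $19,785.00
Per month = $19,785.00 ÷ 12 = $1,648.75
Reserve = 2 × $1,648.75 = $3,297.50

$3,297.50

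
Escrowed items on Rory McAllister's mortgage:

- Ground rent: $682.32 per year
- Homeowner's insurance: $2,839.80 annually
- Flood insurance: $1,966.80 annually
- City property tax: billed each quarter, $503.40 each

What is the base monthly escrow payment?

$625.21

Ground rent — $682.32
Homeowner's insurance — $2,839.80
Flood insurance — $1,966.80
City property tax — $503.40 × 4 = $2,013.60
Yearly total = $7,502.52
Base monthly escrow = $7,502.52 / 12 = $625.21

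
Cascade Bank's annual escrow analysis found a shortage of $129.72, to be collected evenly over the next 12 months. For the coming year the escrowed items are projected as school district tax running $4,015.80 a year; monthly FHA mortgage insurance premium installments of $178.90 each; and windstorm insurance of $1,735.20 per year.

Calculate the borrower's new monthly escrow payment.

School district tax = $4,015.80/yr
FHA mortgage insurance premium = $178.90 × 12 = $2,146.80/yr
Windstorm insurance = $1,735.20/yr
Total annual escrow = $4,015.80 + $2,146.80 + $1,735.20 = $7,897.80
Monthly = $7,897.80 ÷ 12 = $658.15
Shortage spread = $129.72 ÷ 12 = $10.81/mo
Adjusted monthly = $658.15 + $10.81 = $668.96

$668.96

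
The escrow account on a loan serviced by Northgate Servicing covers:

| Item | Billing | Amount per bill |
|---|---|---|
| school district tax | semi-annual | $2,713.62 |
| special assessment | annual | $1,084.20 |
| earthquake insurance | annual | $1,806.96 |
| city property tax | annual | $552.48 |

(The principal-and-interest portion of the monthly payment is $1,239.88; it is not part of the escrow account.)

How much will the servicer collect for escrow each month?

School district tax — $2,713.62 × 2 = $5,427.24 per year
Special assessment — $1,084.20 per year
Earthquake insurance — $1,806.96 per year
City property tax — $552.48 per year
Total per year = $8,870.88
Monthly escrow = $8,870.88 ÷ 12 = $739.24

$739.24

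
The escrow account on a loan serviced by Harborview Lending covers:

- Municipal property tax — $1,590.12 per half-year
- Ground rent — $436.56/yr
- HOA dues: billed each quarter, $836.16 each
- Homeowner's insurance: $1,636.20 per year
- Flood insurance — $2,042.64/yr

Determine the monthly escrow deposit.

$886.69

Municipal property tax — $1,590.12 × 2 = $3,180.24 annually
Ground rent — $436.56 annually
HOA dues — $836.16 × 4 = $3,344.64 annually
Homeowner's insurance — $1,636.20 annually
Flood insurance — $2,042.64 annually
Yearly total = $3,180.24 + $436.56 + $3,344.64 + $1,636.20 + $2,042.64 = $10,640.28
Monthly escrow = $10,640.28 / 12 = $886.69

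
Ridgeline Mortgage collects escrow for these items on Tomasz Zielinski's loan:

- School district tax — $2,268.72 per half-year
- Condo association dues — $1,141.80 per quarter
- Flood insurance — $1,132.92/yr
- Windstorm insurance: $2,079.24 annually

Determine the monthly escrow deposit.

School district tax = $2,268.72 × 2 = $4,537.44/yr
Condo association dues = $1,141.80 × 4 = $4,567.20/yr
Flood insurance = $1,132.92/yr
Windstorm insurance = $2,079.24/yr
Annual escrow total = $4,537.44 + $4,567.20 + $1,132.92 + $2,079.24 = $12,316.80
Monthly = $12,316.80 / 12 = $1,026.40

$1,026.40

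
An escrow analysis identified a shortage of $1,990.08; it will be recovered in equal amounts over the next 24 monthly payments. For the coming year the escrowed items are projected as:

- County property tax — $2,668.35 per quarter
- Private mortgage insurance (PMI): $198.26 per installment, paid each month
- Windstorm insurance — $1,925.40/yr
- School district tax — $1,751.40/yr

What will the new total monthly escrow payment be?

$1,477.03

County property tax: $2,668.35 × 4 = $10,673.40
Private mortgage insurance (PMI): $198.26 × 12 = $2,379.12
Windstorm insurance: $1,925.40
School district tax: $1,751.40
Combined annual = $10,673.40 + $2,379.12 + $1,925.40 + $1,751.40 = $16,729.32
Monthly escrow = $16,729.32 / 12 = $1,394.11
Shortage spread = $1,990.08 / 24 = $82.92/mo
New monthly escrow = $1,394.11 + $82.92 = $1,477.03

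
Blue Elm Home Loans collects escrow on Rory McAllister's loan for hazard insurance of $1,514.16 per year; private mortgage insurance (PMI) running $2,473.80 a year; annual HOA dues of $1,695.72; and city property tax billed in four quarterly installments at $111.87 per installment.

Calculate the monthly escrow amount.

$510.93

Hazard insurance: $1,514.16/yr
Private mortgage insurance (PMI): $2,473.80/yr
HOA dues: $1,695.72/yr
City property tax: $111.87 × 4 = $447.48/yr
Total per year = $1,514.16 + $2,473.80 + $1,695.72 + $447.48 = $6,131.16
Per month = $6,131.16 / 12 = $510.93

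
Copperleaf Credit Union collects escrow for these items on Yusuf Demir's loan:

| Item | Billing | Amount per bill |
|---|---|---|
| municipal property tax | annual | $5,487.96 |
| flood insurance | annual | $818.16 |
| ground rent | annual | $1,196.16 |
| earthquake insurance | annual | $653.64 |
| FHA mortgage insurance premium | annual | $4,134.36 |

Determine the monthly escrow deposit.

Municipal property tax — $5,487.96
Flood insurance — $818.16
Ground rent — $1,196.16
Earthquake insurance — $653.64
FHA mortgage insurance premium — $4,134.36
Total per year = $12,290.28
Base monthly escrow = $12,290.28 / 12 = $1,024.19

$1,024.19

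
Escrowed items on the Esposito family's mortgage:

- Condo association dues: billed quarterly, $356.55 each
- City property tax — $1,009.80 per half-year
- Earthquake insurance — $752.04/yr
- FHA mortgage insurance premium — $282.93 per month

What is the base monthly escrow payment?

Condo association dues = $356.55 × 4 = $1,426.20/yr
City property tax = $1,009.80 × 2 = $2,019.60/yr
Earthquake insurance = $752.04/yr
FHA mortgage insurance premium = $282.93 × 12 = $3,395.16/yr
Combined annual = $7,593.00
Base monthly escrow = $7,593.00 ÷ 12 = $632.75

$632.75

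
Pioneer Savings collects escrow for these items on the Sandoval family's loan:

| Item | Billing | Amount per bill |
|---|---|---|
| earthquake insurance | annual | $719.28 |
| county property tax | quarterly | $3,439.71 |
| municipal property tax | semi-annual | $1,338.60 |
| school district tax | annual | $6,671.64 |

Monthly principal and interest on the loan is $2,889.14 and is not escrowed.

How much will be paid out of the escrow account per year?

Earthquake insurance: $719.28 per year
County property tax: $3,439.71 × 4 = $13,758.84 per year
Municipal property tax: $1,338.60 × 2 = $2,677.20 per year
School district tax: $6,671.64 per year
Combined annual = $23,826.96

$23,826.96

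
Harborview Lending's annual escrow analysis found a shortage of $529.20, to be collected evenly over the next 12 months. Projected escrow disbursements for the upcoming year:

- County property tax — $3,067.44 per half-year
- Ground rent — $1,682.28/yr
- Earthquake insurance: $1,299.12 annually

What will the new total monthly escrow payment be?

County property tax: $3,067.44 × 2 = $6,134.88 annually
Ground rent: $1,682.28 annually
Earthquake insurance: $1,299.12 annually
Total annual escrow = $9,116.28
Base monthly escrow = $9,116.28 ÷ 12 = $759.69
Shortage per month = $529.20 / 12 = $44.10
New monthly escrow = $759.69 + $44.10 = $803.79

$803.79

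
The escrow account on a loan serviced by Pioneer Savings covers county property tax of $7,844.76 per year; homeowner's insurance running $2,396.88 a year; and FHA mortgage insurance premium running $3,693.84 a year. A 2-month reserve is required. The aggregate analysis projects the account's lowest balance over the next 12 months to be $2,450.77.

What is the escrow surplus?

$128.19

County property tax: $7,844.76/yr
Homeowner's insurance: $2,396.88/yr
FHA mortgage insurance premium: $3,693.84/yr
Yearly total = $7,844.76 + $2,396.88 + $3,693.84 = $13,935.48
Per month = $13,935.48 ÷ 12 = $1,161.29
Required reserve = 2 × $1,161.29 = $2,322.58
Surplus = $2,450.77 − $2,322.58 = $128.19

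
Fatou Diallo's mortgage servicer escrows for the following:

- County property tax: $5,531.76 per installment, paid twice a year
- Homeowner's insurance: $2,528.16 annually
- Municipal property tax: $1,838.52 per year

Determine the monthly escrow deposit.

County property tax = $5,531.76 × 2 = $11,063.52 per year
Homeowner's insurance = $2,528.16 per year
Municipal property tax = $1,838.52 per year
Total per year = $11,063.52 + $2,528.16 + $1,838.52 = $15,430.20
Base monthly escrow = $15,430.20 ÷ 12 = $1,285.85

$1,285.85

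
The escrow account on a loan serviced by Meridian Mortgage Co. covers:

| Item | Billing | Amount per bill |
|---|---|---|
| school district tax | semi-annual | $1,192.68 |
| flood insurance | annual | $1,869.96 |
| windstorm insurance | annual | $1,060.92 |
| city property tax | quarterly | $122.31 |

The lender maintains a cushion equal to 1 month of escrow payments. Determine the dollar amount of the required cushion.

$483.79

School district tax: $1,192.68 × 2 = $2,385.36/yr
Flood insurance: $1,869.96/yr
Windstorm insurance: $1,060.92/yr
City property tax: $122.31 × 4 = $489.24/yr
Total annual escrow = $2,385.36 + $1,869.96 + $1,060.92 + $489.24 = $5,805.48
Per month = $5,805.48 / 12 = $483.79
Cushion = 1 × $483.79 = $483.79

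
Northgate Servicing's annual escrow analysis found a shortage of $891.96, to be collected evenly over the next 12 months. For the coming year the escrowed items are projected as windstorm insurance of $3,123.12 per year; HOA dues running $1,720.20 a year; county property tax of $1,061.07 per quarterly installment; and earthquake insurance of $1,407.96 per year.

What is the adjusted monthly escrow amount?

Windstorm insurance — $3,123.12/yr
HOA dues — $1,720.20/yr
County property tax — $1,061.07 × 4 = $4,244.28/yr
Earthquake insurance — $1,407.96/yr
Yearly total = $10,495.56
Base monthly escrow = $10,495.56 ÷ 12 = $874.63
Monthly shortage recovery: $891.96 / 12 = $74.33
Adjusted monthly = $874.63 + $74.33 = $948.96

$948.96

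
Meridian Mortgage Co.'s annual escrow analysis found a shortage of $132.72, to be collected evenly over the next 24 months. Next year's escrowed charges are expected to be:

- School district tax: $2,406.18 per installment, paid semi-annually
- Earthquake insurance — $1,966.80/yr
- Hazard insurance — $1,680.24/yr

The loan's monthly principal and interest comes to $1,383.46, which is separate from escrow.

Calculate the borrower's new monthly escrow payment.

$710.48

School district tax = $2,406.18 × 2 = $4,812.36 annually
Earthquake insurance = $1,966.80 annually
Hazard insurance = $1,680.24 annually
Total annual escrow = $8,459.40
Monthly escrow = $8,459.40 ÷ 12 = $704.95
Shortage per month = $132.72 ÷ 24 = $5.53
New monthly escrow = $704.95 + $5.53 = $710.48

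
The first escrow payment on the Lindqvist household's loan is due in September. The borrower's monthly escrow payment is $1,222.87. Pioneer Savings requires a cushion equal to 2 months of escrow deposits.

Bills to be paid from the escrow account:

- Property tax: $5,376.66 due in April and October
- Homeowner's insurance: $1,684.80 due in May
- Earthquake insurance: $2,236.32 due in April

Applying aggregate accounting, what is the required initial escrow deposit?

$6,114.35

Cushion = 2 × $1,222.87 = $2,445.74
Trial balance (start $0, +$1,222.87 each month, − disbursements):
  Sep: +$1,222.87 → $1,222.87
  Oct: +$1,222.87 − $5,376.66 → -$2,930.92
  Nov: +$1,222.87 → -$1,708.05
  Dec: +$1,222.87 → -$485.18
  Jan: +$1,222.87 → $737.69
  Feb: +$1,222.87 → $1,960.56
  Mar: +$1,222.87 → $3,183.43
  Apr: +$1,222.87 − $7,612.98 → -$3,206.68
  May: +$1,222.87 − $1,684.80 → -$3,668.61
  Jun: +$1,222.87 → -$2,445.74
  Jul: +$1,222.87 → -$1,222.87
  Aug: +$1,222.87 → $0.00
Lowest trial balance = -$3,668.61 (May)
Initial deposit = cushion − low point = $2,445.74 − (-$3,668.61) = $6,114.35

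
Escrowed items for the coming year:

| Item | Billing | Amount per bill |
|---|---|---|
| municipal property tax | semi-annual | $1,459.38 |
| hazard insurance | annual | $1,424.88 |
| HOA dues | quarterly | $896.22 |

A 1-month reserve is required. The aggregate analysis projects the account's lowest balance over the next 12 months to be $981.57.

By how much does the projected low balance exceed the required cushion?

Municipal property tax — $1,459.38 × 2 = $2,918.76 per year
Hazard insurance — $1,424.88 per year
HOA dues — $896.22 × 4 = $3,584.88 per year
Total annual escrow = $7,928.52
Monthly = $7,928.52 / 12 = $660.71
Required cushion = 1 × $660.71 = $660.71
Surplus = $981.57 − $660.71 = $320.86

$320.86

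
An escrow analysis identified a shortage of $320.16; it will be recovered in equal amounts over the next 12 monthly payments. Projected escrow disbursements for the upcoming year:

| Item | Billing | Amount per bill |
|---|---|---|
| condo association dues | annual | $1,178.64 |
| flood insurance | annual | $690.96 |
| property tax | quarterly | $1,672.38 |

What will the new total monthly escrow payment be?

Condo association dues: $1,178.64
Flood insurance: $690.96
Property tax: $1,672.38 × 4 = $6,689.52
Combined annual = $8,559.12
Monthly = $8,559.12 / 12 = $713.26
Shortage spread = $320.16 / 12 = $26.68/mo
New monthly escrow = $713.26 + $26.68 = $739.94

$739.94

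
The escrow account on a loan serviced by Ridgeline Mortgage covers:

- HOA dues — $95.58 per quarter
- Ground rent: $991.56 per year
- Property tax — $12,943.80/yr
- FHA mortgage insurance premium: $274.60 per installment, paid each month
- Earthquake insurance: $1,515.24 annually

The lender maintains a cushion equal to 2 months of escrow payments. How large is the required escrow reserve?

HOA dues = $95.58 × 4 = $382.32/yr
Ground rent = $991.56/yr
Property tax = $12,943.80/yr
FHA mortgage insurance premium = $274.60 × 12 = $3,295.20/yr
Earthquake insurance = $1,515.24/yr
Total annual escrow = $382.32 + $991.56 + $12,943.80 + $3,295.20 + $1,515.24 = $19,128.12
Per month = $19,128.12 ÷ 12 = $1,594.01
Required cushion = 2 × $1,594.01 = $3,188.02

$3,188.02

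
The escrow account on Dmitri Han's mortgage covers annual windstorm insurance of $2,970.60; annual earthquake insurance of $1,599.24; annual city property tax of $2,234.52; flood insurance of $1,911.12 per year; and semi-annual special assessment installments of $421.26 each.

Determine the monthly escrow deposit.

Windstorm insurance = $2,970.60 annually
Earthquake insurance = $1,599.24 annually
City property tax = $2,234.52 annually
Flood insurance = $1,911.12 annually
Special assessment = $421.26 × 2 = $842.52 annually
Total per year = $9,558.00
Monthly = $9,558.00 ÷ 12 = $796.50

$796.50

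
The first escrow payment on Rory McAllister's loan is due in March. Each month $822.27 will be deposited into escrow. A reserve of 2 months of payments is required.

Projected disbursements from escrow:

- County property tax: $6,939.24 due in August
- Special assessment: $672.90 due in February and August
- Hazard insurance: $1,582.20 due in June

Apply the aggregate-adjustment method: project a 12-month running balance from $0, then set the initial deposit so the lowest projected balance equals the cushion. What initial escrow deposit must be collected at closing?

$5,905.26

Cushion = 2 × $822.27 = $1,644.54
Trial balance (start $0, +$822.27 each month, − disbursements):
  Mar: +$822.27 → $822.27
  Apr: +$822.27 → $1,644.54
  May: +$822.27 → $2,466.81
  Jun: +$822.27 − $1,582.20 → $1,706.88
  Jul: +$822.27 → $2,529.15
  Aug: +$822.27 − $7,612.14 → -$4,260.72
  Sep: +$822.27 → -$3,438.45
  Oct: +$822.27 → -$2,616.18
  Nov: +$822.27 → -$1,793.91
  Dec: +$822.27 → -$971.64
  Jan: +$822.27 → -$149.37
  Feb: +$822.27 − $672.90 → $0.00
Lowest trial balance = -$4,260.72 (Aug)
Initial deposit = cushion − low point = $1,644.54 − (-$4,260.72) = $5,905.26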